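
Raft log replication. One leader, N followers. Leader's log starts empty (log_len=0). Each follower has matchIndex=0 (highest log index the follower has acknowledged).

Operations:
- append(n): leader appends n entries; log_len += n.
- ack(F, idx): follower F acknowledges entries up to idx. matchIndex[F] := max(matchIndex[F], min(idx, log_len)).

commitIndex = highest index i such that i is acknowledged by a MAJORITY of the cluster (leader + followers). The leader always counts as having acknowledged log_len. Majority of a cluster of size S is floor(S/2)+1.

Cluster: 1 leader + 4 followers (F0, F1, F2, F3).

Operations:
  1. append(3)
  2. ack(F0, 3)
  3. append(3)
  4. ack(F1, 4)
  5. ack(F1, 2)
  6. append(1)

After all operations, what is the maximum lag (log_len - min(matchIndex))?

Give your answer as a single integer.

Answer: 7

Derivation:
Op 1: append 3 -> log_len=3
Op 2: F0 acks idx 3 -> match: F0=3 F1=0 F2=0 F3=0; commitIndex=0
Op 3: append 3 -> log_len=6
Op 4: F1 acks idx 4 -> match: F0=3 F1=4 F2=0 F3=0; commitIndex=3
Op 5: F1 acks idx 2 -> match: F0=3 F1=4 F2=0 F3=0; commitIndex=3
Op 6: append 1 -> log_len=7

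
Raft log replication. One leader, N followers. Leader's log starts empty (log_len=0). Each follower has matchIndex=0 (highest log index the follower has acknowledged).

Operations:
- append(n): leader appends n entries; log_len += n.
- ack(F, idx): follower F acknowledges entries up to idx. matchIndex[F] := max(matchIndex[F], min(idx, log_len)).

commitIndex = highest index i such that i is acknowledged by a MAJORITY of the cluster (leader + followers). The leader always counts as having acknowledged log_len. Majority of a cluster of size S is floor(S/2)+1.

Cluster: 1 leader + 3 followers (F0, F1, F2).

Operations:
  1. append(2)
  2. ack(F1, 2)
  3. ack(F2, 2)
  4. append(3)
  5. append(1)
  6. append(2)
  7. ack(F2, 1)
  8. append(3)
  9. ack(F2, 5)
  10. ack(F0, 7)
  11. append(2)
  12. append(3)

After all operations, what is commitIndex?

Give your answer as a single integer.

Answer: 5

Derivation:
Op 1: append 2 -> log_len=2
Op 2: F1 acks idx 2 -> match: F0=0 F1=2 F2=0; commitIndex=0
Op 3: F2 acks idx 2 -> match: F0=0 F1=2 F2=2; commitIndex=2
Op 4: append 3 -> log_len=5
Op 5: append 1 -> log_len=6
Op 6: append 2 -> log_len=8
Op 7: F2 acks idx 1 -> match: F0=0 F1=2 F2=2; commitIndex=2
Op 8: append 3 -> log_len=11
Op 9: F2 acks idx 5 -> match: F0=0 F1=2 F2=5; commitIndex=2
Op 10: F0 acks idx 7 -> match: F0=7 F1=2 F2=5; commitIndex=5
Op 11: append 2 -> log_len=13
Op 12: append 3 -> log_len=16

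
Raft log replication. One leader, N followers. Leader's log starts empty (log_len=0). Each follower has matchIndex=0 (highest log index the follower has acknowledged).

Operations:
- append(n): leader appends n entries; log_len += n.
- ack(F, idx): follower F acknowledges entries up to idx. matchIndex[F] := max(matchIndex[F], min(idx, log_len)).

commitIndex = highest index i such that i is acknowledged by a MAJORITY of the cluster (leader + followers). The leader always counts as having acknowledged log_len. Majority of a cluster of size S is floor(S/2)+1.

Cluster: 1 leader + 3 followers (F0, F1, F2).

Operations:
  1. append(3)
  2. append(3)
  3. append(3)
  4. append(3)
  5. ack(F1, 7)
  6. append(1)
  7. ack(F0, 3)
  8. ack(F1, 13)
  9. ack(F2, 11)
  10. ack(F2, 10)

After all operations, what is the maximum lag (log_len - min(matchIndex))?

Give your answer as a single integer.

Op 1: append 3 -> log_len=3
Op 2: append 3 -> log_len=6
Op 3: append 3 -> log_len=9
Op 4: append 3 -> log_len=12
Op 5: F1 acks idx 7 -> match: F0=0 F1=7 F2=0; commitIndex=0
Op 6: append 1 -> log_len=13
Op 7: F0 acks idx 3 -> match: F0=3 F1=7 F2=0; commitIndex=3
Op 8: F1 acks idx 13 -> match: F0=3 F1=13 F2=0; commitIndex=3
Op 9: F2 acks idx 11 -> match: F0=3 F1=13 F2=11; commitIndex=11
Op 10: F2 acks idx 10 -> match: F0=3 F1=13 F2=11; commitIndex=11

Answer: 10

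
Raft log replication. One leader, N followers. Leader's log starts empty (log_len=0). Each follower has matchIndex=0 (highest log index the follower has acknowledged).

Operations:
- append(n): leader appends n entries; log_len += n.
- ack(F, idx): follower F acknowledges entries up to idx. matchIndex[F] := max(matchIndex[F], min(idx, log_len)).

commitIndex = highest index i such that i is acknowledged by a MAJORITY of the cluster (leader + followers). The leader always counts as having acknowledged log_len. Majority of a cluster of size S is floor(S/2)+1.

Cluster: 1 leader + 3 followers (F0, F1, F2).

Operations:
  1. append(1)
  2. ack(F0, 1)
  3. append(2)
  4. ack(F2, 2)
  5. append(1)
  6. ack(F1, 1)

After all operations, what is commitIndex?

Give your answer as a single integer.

Answer: 1

Derivation:
Op 1: append 1 -> log_len=1
Op 2: F0 acks idx 1 -> match: F0=1 F1=0 F2=0; commitIndex=0
Op 3: append 2 -> log_len=3
Op 4: F2 acks idx 2 -> match: F0=1 F1=0 F2=2; commitIndex=1
Op 5: append 1 -> log_len=4
Op 6: F1 acks idx 1 -> match: F0=1 F1=1 F2=2; commitIndex=1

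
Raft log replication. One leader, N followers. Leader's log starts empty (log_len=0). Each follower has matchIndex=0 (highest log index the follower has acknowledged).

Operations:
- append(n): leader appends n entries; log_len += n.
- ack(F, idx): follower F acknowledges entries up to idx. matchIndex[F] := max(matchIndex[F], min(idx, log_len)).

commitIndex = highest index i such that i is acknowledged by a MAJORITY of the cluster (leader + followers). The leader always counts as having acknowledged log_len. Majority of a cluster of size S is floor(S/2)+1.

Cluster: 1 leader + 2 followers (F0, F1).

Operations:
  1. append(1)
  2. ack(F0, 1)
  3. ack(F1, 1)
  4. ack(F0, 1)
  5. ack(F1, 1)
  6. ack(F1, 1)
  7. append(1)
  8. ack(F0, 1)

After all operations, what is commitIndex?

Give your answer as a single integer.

Op 1: append 1 -> log_len=1
Op 2: F0 acks idx 1 -> match: F0=1 F1=0; commitIndex=1
Op 3: F1 acks idx 1 -> match: F0=1 F1=1; commitIndex=1
Op 4: F0 acks idx 1 -> match: F0=1 F1=1; commitIndex=1
Op 5: F1 acks idx 1 -> match: F0=1 F1=1; commitIndex=1
Op 6: F1 acks idx 1 -> match: F0=1 F1=1; commitIndex=1
Op 7: append 1 -> log_len=2
Op 8: F0 acks idx 1 -> match: F0=1 F1=1; commitIndex=1

Answer: 1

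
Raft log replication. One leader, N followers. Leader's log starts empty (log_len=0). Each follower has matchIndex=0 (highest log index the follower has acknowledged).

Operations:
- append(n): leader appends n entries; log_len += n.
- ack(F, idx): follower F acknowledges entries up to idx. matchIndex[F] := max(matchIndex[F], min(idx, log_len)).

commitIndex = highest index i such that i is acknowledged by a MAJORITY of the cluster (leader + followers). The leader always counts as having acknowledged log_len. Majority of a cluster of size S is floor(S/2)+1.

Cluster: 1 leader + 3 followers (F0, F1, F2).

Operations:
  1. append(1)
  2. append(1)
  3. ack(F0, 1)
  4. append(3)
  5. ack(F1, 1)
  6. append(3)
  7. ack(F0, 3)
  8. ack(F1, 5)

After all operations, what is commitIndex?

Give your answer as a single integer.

Op 1: append 1 -> log_len=1
Op 2: append 1 -> log_len=2
Op 3: F0 acks idx 1 -> match: F0=1 F1=0 F2=0; commitIndex=0
Op 4: append 3 -> log_len=5
Op 5: F1 acks idx 1 -> match: F0=1 F1=1 F2=0; commitIndex=1
Op 6: append 3 -> log_len=8
Op 7: F0 acks idx 3 -> match: F0=3 F1=1 F2=0; commitIndex=1
Op 8: F1 acks idx 5 -> match: F0=3 F1=5 F2=0; commitIndex=3

Answer: 3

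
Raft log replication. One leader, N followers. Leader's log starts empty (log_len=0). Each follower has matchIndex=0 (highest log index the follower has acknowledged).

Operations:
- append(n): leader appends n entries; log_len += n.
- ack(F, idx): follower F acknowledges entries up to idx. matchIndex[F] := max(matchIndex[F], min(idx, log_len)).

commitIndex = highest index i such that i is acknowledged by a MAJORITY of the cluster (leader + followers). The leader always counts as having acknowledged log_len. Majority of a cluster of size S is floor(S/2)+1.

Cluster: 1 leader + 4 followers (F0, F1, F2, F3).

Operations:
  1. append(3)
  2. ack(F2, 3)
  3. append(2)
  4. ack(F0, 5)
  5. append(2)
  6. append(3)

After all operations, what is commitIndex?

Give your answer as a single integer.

Op 1: append 3 -> log_len=3
Op 2: F2 acks idx 3 -> match: F0=0 F1=0 F2=3 F3=0; commitIndex=0
Op 3: append 2 -> log_len=5
Op 4: F0 acks idx 5 -> match: F0=5 F1=0 F2=3 F3=0; commitIndex=3
Op 5: append 2 -> log_len=7
Op 6: append 3 -> log_len=10

Answer: 3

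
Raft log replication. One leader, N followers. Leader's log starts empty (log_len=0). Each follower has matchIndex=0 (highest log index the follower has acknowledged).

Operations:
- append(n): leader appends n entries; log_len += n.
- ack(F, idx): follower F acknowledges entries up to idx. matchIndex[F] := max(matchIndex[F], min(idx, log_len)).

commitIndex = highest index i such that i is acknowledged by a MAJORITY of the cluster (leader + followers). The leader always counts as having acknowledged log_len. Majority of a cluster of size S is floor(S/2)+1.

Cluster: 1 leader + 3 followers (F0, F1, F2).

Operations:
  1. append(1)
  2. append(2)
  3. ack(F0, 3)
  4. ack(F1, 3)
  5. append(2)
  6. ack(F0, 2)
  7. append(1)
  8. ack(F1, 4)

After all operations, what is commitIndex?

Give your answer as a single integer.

Answer: 3

Derivation:
Op 1: append 1 -> log_len=1
Op 2: append 2 -> log_len=3
Op 3: F0 acks idx 3 -> match: F0=3 F1=0 F2=0; commitIndex=0
Op 4: F1 acks idx 3 -> match: F0=3 F1=3 F2=0; commitIndex=3
Op 5: append 2 -> log_len=5
Op 6: F0 acks idx 2 -> match: F0=3 F1=3 F2=0; commitIndex=3
Op 7: append 1 -> log_len=6
Op 8: F1 acks idx 4 -> match: F0=3 F1=4 F2=0; commitIndex=3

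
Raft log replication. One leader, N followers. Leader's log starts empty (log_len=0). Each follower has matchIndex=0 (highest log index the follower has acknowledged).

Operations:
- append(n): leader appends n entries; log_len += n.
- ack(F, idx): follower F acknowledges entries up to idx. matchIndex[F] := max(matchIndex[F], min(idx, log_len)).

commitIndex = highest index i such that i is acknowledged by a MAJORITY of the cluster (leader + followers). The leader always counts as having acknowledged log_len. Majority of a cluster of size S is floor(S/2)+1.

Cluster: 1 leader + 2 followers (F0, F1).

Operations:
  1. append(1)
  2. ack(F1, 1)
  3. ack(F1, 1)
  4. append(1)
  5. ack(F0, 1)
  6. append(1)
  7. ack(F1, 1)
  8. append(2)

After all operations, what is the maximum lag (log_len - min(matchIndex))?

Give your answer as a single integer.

Op 1: append 1 -> log_len=1
Op 2: F1 acks idx 1 -> match: F0=0 F1=1; commitIndex=1
Op 3: F1 acks idx 1 -> match: F0=0 F1=1; commitIndex=1
Op 4: append 1 -> log_len=2
Op 5: F0 acks idx 1 -> match: F0=1 F1=1; commitIndex=1
Op 6: append 1 -> log_len=3
Op 7: F1 acks idx 1 -> match: F0=1 F1=1; commitIndex=1
Op 8: append 2 -> log_len=5

Answer: 4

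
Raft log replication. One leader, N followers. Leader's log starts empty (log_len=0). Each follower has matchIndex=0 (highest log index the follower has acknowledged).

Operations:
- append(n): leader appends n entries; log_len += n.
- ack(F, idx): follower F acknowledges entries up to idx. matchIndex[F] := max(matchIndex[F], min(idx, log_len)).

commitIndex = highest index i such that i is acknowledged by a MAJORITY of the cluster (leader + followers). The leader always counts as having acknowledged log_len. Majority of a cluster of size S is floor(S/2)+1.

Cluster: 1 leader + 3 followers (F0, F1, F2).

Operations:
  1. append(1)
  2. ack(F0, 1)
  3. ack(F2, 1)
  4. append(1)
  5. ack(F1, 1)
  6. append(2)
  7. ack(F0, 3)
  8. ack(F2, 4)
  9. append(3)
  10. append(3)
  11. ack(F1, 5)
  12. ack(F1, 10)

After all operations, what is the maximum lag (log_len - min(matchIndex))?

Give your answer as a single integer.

Op 1: append 1 -> log_len=1
Op 2: F0 acks idx 1 -> match: F0=1 F1=0 F2=0; commitIndex=0
Op 3: F2 acks idx 1 -> match: F0=1 F1=0 F2=1; commitIndex=1
Op 4: append 1 -> log_len=2
Op 5: F1 acks idx 1 -> match: F0=1 F1=1 F2=1; commitIndex=1
Op 6: append 2 -> log_len=4
Op 7: F0 acks idx 3 -> match: F0=3 F1=1 F2=1; commitIndex=1
Op 8: F2 acks idx 4 -> match: F0=3 F1=1 F2=4; commitIndex=3
Op 9: append 3 -> log_len=7
Op 10: append 3 -> log_len=10
Op 11: F1 acks idx 5 -> match: F0=3 F1=5 F2=4; commitIndex=4
Op 12: F1 acks idx 10 -> match: F0=3 F1=10 F2=4; commitIndex=4

Answer: 7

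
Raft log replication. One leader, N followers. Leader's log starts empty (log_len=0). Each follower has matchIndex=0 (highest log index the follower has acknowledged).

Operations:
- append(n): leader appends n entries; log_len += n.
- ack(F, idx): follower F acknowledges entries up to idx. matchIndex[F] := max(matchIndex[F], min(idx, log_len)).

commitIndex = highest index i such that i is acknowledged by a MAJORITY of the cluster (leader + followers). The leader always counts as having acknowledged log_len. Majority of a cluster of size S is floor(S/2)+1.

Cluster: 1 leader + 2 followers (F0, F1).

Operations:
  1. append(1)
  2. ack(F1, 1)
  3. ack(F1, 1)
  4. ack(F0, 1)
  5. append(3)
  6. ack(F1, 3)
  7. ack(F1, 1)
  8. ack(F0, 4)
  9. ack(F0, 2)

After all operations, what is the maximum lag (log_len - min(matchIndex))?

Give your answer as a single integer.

Answer: 1

Derivation:
Op 1: append 1 -> log_len=1
Op 2: F1 acks idx 1 -> match: F0=0 F1=1; commitIndex=1
Op 3: F1 acks idx 1 -> match: F0=0 F1=1; commitIndex=1
Op 4: F0 acks idx 1 -> match: F0=1 F1=1; commitIndex=1
Op 5: append 3 -> log_len=4
Op 6: F1 acks idx 3 -> match: F0=1 F1=3; commitIndex=3
Op 7: F1 acks idx 1 -> match: F0=1 F1=3; commitIndex=3
Op 8: F0 acks idx 4 -> match: F0=4 F1=3; commitIndex=4
Op 9: F0 acks idx 2 -> match: F0=4 F1=3; commitIndex=4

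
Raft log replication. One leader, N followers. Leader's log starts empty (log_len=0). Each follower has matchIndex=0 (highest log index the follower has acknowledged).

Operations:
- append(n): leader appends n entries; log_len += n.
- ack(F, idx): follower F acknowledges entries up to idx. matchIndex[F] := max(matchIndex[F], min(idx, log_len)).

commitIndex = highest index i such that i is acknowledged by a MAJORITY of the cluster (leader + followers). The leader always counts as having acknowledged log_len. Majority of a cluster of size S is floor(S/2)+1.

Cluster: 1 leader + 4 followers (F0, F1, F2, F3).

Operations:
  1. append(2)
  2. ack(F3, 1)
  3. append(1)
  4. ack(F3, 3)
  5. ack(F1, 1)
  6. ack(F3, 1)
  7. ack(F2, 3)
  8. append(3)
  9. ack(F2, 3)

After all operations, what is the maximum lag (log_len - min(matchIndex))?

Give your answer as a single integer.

Answer: 6

Derivation:
Op 1: append 2 -> log_len=2
Op 2: F3 acks idx 1 -> match: F0=0 F1=0 F2=0 F3=1; commitIndex=0
Op 3: append 1 -> log_len=3
Op 4: F3 acks idx 3 -> match: F0=0 F1=0 F2=0 F3=3; commitIndex=0
Op 5: F1 acks idx 1 -> match: F0=0 F1=1 F2=0 F3=3; commitIndex=1
Op 6: F3 acks idx 1 -> match: F0=0 F1=1 F2=0 F3=3; commitIndex=1
Op 7: F2 acks idx 3 -> match: F0=0 F1=1 F2=3 F3=3; commitIndex=3
Op 8: append 3 -> log_len=6
Op 9: F2 acks idx 3 -> match: F0=0 F1=1 F2=3 F3=3; commitIndex=3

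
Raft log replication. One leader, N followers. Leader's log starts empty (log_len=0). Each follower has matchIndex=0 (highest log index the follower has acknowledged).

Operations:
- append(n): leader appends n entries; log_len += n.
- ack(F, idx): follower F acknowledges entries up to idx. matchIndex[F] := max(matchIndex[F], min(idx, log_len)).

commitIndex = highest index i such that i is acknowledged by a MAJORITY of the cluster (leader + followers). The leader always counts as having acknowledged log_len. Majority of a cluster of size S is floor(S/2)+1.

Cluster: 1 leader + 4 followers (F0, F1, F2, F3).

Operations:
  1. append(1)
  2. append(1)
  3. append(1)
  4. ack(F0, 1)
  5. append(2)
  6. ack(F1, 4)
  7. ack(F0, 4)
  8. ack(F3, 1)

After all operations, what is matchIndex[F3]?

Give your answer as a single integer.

Answer: 1

Derivation:
Op 1: append 1 -> log_len=1
Op 2: append 1 -> log_len=2
Op 3: append 1 -> log_len=3
Op 4: F0 acks idx 1 -> match: F0=1 F1=0 F2=0 F3=0; commitIndex=0
Op 5: append 2 -> log_len=5
Op 6: F1 acks idx 4 -> match: F0=1 F1=4 F2=0 F3=0; commitIndex=1
Op 7: F0 acks idx 4 -> match: F0=4 F1=4 F2=0 F3=0; commitIndex=4
Op 8: F3 acks idx 1 -> match: F0=4 F1=4 F2=0 F3=1; commitIndex=4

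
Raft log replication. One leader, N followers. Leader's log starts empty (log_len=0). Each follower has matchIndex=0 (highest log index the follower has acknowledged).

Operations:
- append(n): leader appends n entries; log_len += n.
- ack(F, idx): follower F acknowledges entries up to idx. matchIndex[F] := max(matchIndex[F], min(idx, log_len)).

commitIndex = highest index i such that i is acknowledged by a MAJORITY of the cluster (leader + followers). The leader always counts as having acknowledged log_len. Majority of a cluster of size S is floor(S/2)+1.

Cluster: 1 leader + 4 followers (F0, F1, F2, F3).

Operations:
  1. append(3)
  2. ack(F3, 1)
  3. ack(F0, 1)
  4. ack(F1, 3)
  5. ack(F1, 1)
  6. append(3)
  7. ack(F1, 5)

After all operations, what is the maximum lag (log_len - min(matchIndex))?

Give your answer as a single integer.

Answer: 6

Derivation:
Op 1: append 3 -> log_len=3
Op 2: F3 acks idx 1 -> match: F0=0 F1=0 F2=0 F3=1; commitIndex=0
Op 3: F0 acks idx 1 -> match: F0=1 F1=0 F2=0 F3=1; commitIndex=1
Op 4: F1 acks idx 3 -> match: F0=1 F1=3 F2=0 F3=1; commitIndex=1
Op 5: F1 acks idx 1 -> match: F0=1 F1=3 F2=0 F3=1; commitIndex=1
Op 6: append 3 -> log_len=6
Op 7: F1 acks idx 5 -> match: F0=1 F1=5 F2=0 F3=1; commitIndex=1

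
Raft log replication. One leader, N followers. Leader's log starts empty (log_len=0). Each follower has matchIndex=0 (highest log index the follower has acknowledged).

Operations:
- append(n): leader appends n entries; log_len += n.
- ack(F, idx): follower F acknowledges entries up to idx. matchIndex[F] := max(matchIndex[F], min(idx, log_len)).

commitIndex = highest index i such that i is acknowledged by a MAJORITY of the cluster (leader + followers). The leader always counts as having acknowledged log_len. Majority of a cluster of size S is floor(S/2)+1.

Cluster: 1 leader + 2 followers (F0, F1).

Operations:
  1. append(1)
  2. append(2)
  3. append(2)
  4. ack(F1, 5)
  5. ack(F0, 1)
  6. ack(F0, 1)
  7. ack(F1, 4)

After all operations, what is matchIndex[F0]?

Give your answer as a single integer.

Op 1: append 1 -> log_len=1
Op 2: append 2 -> log_len=3
Op 3: append 2 -> log_len=5
Op 4: F1 acks idx 5 -> match: F0=0 F1=5; commitIndex=5
Op 5: F0 acks idx 1 -> match: F0=1 F1=5; commitIndex=5
Op 6: F0 acks idx 1 -> match: F0=1 F1=5; commitIndex=5
Op 7: F1 acks idx 4 -> match: F0=1 F1=5; commitIndex=5

Answer: 1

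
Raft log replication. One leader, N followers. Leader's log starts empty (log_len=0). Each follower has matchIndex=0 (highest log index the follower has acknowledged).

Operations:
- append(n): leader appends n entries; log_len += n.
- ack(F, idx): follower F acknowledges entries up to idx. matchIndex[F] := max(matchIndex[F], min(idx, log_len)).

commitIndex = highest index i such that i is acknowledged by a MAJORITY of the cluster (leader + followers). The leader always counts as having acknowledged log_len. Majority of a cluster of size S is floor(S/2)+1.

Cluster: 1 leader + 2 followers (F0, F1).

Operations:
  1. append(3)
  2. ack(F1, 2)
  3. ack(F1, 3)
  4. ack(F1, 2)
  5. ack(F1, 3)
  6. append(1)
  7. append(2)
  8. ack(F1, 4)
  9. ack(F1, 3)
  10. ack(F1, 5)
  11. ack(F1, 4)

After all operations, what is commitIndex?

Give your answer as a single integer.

Answer: 5

Derivation:
Op 1: append 3 -> log_len=3
Op 2: F1 acks idx 2 -> match: F0=0 F1=2; commitIndex=2
Op 3: F1 acks idx 3 -> match: F0=0 F1=3; commitIndex=3
Op 4: F1 acks idx 2 -> match: F0=0 F1=3; commitIndex=3
Op 5: F1 acks idx 3 -> match: F0=0 F1=3; commitIndex=3
Op 6: append 1 -> log_len=4
Op 7: append 2 -> log_len=6
Op 8: F1 acks idx 4 -> match: F0=0 F1=4; commitIndex=4
Op 9: F1 acks idx 3 -> match: F0=0 F1=4; commitIndex=4
Op 10: F1 acks idx 5 -> match: F0=0 F1=5; commitIndex=5
Op 11: F1 acks idx 4 -> match: F0=0 F1=5; commitIndex=5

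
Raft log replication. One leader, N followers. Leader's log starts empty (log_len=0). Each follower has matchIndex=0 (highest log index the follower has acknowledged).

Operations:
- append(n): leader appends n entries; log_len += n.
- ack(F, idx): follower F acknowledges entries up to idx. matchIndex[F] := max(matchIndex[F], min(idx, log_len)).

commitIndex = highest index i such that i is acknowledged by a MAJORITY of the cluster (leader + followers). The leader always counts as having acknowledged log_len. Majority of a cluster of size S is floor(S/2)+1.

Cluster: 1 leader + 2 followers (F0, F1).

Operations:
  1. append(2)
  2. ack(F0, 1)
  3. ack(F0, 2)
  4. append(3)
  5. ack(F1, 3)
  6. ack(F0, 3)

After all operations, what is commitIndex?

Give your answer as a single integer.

Op 1: append 2 -> log_len=2
Op 2: F0 acks idx 1 -> match: F0=1 F1=0; commitIndex=1
Op 3: F0 acks idx 2 -> match: F0=2 F1=0; commitIndex=2
Op 4: append 3 -> log_len=5
Op 5: F1 acks idx 3 -> match: F0=2 F1=3; commitIndex=3
Op 6: F0 acks idx 3 -> match: F0=3 F1=3; commitIndex=3

Answer: 3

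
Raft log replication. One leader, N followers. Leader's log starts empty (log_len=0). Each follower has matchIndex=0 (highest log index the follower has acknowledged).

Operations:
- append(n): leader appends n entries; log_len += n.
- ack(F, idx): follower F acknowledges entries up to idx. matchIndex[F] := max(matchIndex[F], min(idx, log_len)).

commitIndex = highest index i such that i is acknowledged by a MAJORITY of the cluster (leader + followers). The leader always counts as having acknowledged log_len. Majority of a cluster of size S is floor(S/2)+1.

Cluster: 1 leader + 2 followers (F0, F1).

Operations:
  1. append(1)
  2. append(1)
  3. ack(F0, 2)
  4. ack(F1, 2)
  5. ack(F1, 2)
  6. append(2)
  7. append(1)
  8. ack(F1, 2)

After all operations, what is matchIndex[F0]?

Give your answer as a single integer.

Answer: 2

Derivation:
Op 1: append 1 -> log_len=1
Op 2: append 1 -> log_len=2
Op 3: F0 acks idx 2 -> match: F0=2 F1=0; commitIndex=2
Op 4: F1 acks idx 2 -> match: F0=2 F1=2; commitIndex=2
Op 5: F1 acks idx 2 -> match: F0=2 F1=2; commitIndex=2
Op 6: append 2 -> log_len=4
Op 7: append 1 -> log_len=5
Op 8: F1 acks idx 2 -> match: F0=2 F1=2; commitIndex=2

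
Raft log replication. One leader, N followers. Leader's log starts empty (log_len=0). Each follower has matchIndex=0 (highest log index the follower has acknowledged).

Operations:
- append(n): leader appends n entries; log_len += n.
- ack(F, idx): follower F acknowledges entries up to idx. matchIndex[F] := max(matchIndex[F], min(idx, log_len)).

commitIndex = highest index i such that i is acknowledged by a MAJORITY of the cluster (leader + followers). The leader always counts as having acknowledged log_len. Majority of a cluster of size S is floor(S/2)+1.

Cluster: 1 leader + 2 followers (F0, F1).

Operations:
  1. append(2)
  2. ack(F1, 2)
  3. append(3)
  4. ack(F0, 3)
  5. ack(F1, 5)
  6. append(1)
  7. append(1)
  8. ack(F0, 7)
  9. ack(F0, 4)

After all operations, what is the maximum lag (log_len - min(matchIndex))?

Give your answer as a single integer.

Op 1: append 2 -> log_len=2
Op 2: F1 acks idx 2 -> match: F0=0 F1=2; commitIndex=2
Op 3: append 3 -> log_len=5
Op 4: F0 acks idx 3 -> match: F0=3 F1=2; commitIndex=3
Op 5: F1 acks idx 5 -> match: F0=3 F1=5; commitIndex=5
Op 6: append 1 -> log_len=6
Op 7: append 1 -> log_len=7
Op 8: F0 acks idx 7 -> match: F0=7 F1=5; commitIndex=7
Op 9: F0 acks idx 4 -> match: F0=7 F1=5; commitIndex=7

Answer: 2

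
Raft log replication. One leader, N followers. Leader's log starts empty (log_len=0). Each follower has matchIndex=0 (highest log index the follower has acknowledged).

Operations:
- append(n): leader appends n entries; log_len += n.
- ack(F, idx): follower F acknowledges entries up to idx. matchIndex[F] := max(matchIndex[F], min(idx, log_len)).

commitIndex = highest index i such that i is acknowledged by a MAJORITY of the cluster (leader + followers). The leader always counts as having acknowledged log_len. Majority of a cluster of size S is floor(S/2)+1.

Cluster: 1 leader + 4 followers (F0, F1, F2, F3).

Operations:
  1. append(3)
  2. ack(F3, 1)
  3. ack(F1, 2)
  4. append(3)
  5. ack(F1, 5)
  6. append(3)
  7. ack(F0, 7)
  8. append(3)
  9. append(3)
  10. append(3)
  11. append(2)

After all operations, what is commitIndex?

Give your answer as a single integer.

Answer: 5

Derivation:
Op 1: append 3 -> log_len=3
Op 2: F3 acks idx 1 -> match: F0=0 F1=0 F2=0 F3=1; commitIndex=0
Op 3: F1 acks idx 2 -> match: F0=0 F1=2 F2=0 F3=1; commitIndex=1
Op 4: append 3 -> log_len=6
Op 5: F1 acks idx 5 -> match: F0=0 F1=5 F2=0 F3=1; commitIndex=1
Op 6: append 3 -> log_len=9
Op 7: F0 acks idx 7 -> match: F0=7 F1=5 F2=0 F3=1; commitIndex=5
Op 8: append 3 -> log_len=12
Op 9: append 3 -> log_len=15
Op 10: append 3 -> log_len=18
Op 11: append 2 -> log_len=20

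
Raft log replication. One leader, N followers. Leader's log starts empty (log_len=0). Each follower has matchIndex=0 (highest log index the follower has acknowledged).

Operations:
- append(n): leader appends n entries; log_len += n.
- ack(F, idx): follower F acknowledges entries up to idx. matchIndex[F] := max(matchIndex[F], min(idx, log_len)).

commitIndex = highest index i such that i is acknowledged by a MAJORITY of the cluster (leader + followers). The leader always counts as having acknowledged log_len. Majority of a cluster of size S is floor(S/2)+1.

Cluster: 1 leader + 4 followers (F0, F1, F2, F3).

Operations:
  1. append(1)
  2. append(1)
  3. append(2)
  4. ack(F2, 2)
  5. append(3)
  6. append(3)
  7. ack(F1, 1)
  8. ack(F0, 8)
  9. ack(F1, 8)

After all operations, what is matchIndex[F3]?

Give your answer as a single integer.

Op 1: append 1 -> log_len=1
Op 2: append 1 -> log_len=2
Op 3: append 2 -> log_len=4
Op 4: F2 acks idx 2 -> match: F0=0 F1=0 F2=2 F3=0; commitIndex=0
Op 5: append 3 -> log_len=7
Op 6: append 3 -> log_len=10
Op 7: F1 acks idx 1 -> match: F0=0 F1=1 F2=2 F3=0; commitIndex=1
Op 8: F0 acks idx 8 -> match: F0=8 F1=1 F2=2 F3=0; commitIndex=2
Op 9: F1 acks idx 8 -> match: F0=8 F1=8 F2=2 F3=0; commitIndex=8

Answer: 0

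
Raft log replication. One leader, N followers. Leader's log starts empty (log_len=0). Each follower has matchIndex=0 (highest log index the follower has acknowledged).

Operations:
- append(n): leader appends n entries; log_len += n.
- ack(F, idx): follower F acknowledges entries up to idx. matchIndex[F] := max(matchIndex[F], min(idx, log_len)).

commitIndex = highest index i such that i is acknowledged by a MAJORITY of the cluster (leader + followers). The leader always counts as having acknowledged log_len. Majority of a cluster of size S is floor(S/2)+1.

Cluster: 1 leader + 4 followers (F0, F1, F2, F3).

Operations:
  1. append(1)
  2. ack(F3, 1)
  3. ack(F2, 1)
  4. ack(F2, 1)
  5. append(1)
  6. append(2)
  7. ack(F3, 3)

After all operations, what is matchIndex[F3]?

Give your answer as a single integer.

Answer: 3

Derivation:
Op 1: append 1 -> log_len=1
Op 2: F3 acks idx 1 -> match: F0=0 F1=0 F2=0 F3=1; commitIndex=0
Op 3: F2 acks idx 1 -> match: F0=0 F1=0 F2=1 F3=1; commitIndex=1
Op 4: F2 acks idx 1 -> match: F0=0 F1=0 F2=1 F3=1; commitIndex=1
Op 5: append 1 -> log_len=2
Op 6: append 2 -> log_len=4
Op 7: F3 acks idx 3 -> match: F0=0 F1=0 F2=1 F3=3; commitIndex=1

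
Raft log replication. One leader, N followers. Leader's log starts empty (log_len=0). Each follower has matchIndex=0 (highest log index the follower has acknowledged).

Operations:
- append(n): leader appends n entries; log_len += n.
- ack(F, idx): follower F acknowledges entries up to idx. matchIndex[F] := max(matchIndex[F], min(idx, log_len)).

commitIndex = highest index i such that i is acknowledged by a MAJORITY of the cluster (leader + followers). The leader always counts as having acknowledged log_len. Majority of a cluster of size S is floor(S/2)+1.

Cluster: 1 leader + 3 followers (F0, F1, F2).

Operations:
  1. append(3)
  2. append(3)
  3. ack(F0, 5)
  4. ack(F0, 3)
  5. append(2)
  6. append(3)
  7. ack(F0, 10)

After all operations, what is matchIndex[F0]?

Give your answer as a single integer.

Answer: 10

Derivation:
Op 1: append 3 -> log_len=3
Op 2: append 3 -> log_len=6
Op 3: F0 acks idx 5 -> match: F0=5 F1=0 F2=0; commitIndex=0
Op 4: F0 acks idx 3 -> match: F0=5 F1=0 F2=0; commitIndex=0
Op 5: append 2 -> log_len=8
Op 6: append 3 -> log_len=11
Op 7: F0 acks idx 10 -> match: F0=10 F1=0 F2=0; commitIndex=0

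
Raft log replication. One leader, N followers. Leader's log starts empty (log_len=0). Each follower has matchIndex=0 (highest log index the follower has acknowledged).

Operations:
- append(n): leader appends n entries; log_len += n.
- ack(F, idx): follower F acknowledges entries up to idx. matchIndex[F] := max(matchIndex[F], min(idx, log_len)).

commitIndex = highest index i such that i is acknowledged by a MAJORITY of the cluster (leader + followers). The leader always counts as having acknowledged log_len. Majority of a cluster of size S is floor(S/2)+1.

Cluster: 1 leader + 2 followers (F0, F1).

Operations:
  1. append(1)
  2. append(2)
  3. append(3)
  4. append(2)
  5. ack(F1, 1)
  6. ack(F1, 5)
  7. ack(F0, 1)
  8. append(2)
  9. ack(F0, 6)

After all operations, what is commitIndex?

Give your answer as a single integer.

Op 1: append 1 -> log_len=1
Op 2: append 2 -> log_len=3
Op 3: append 3 -> log_len=6
Op 4: append 2 -> log_len=8
Op 5: F1 acks idx 1 -> match: F0=0 F1=1; commitIndex=1
Op 6: F1 acks idx 5 -> match: F0=0 F1=5; commitIndex=5
Op 7: F0 acks idx 1 -> match: F0=1 F1=5; commitIndex=5
Op 8: append 2 -> log_len=10
Op 9: F0 acks idx 6 -> match: F0=6 F1=5; commitIndex=6

Answer: 6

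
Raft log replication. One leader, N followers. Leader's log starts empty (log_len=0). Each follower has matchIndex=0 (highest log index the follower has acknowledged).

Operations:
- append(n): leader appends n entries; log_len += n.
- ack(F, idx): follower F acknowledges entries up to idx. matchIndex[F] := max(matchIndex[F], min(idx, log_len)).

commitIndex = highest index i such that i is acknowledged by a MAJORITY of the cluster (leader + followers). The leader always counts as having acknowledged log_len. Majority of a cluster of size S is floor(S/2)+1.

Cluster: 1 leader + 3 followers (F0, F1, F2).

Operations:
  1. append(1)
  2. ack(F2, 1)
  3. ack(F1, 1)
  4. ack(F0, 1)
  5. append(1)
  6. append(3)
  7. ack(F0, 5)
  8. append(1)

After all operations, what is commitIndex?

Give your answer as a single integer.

Answer: 1

Derivation:
Op 1: append 1 -> log_len=1
Op 2: F2 acks idx 1 -> match: F0=0 F1=0 F2=1; commitIndex=0
Op 3: F1 acks idx 1 -> match: F0=0 F1=1 F2=1; commitIndex=1
Op 4: F0 acks idx 1 -> match: F0=1 F1=1 F2=1; commitIndex=1
Op 5: append 1 -> log_len=2
Op 6: append 3 -> log_len=5
Op 7: F0 acks idx 5 -> match: F0=5 F1=1 F2=1; commitIndex=1
Op 8: append 1 -> log_len=6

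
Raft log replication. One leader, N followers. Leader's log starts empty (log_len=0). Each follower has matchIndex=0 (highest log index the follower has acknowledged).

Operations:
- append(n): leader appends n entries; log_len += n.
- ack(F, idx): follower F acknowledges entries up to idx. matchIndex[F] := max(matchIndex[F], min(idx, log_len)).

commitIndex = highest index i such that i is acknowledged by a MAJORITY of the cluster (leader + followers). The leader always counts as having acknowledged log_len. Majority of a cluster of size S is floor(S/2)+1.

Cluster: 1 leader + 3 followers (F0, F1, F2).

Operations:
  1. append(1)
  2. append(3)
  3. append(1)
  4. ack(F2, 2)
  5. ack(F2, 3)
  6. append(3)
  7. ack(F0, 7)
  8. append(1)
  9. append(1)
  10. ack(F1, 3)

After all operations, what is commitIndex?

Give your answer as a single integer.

Op 1: append 1 -> log_len=1
Op 2: append 3 -> log_len=4
Op 3: append 1 -> log_len=5
Op 4: F2 acks idx 2 -> match: F0=0 F1=0 F2=2; commitIndex=0
Op 5: F2 acks idx 3 -> match: F0=0 F1=0 F2=3; commitIndex=0
Op 6: append 3 -> log_len=8
Op 7: F0 acks idx 7 -> match: F0=7 F1=0 F2=3; commitIndex=3
Op 8: append 1 -> log_len=9
Op 9: append 1 -> log_len=10
Op 10: F1 acks idx 3 -> match: F0=7 F1=3 F2=3; commitIndex=3

Answer: 3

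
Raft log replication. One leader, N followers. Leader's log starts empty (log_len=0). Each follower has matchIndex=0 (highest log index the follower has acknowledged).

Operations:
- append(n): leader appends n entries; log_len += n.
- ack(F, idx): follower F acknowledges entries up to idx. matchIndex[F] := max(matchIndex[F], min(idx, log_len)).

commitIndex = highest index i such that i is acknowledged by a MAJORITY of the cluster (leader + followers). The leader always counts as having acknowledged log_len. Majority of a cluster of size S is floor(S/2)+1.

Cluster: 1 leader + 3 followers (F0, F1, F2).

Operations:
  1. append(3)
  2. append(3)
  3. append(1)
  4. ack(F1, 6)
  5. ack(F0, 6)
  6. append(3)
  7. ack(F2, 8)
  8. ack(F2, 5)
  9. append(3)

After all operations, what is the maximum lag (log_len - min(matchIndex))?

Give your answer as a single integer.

Op 1: append 3 -> log_len=3
Op 2: append 3 -> log_len=6
Op 3: append 1 -> log_len=7
Op 4: F1 acks idx 6 -> match: F0=0 F1=6 F2=0; commitIndex=0
Op 5: F0 acks idx 6 -> match: F0=6 F1=6 F2=0; commitIndex=6
Op 6: append 3 -> log_len=10
Op 7: F2 acks idx 8 -> match: F0=6 F1=6 F2=8; commitIndex=6
Op 8: F2 acks idx 5 -> match: F0=6 F1=6 F2=8; commitIndex=6
Op 9: append 3 -> log_len=13

Answer: 7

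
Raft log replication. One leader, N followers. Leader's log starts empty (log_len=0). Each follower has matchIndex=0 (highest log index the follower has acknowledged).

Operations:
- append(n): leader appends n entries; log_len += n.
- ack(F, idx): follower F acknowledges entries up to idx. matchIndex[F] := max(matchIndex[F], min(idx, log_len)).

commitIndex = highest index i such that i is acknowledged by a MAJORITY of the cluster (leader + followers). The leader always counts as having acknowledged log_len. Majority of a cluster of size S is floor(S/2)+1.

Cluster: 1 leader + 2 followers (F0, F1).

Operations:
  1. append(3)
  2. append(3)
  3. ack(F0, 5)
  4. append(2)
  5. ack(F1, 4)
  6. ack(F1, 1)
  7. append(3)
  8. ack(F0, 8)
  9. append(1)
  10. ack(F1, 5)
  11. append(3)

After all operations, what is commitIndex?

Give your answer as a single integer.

Op 1: append 3 -> log_len=3
Op 2: append 3 -> log_len=6
Op 3: F0 acks idx 5 -> match: F0=5 F1=0; commitIndex=5
Op 4: append 2 -> log_len=8
Op 5: F1 acks idx 4 -> match: F0=5 F1=4; commitIndex=5
Op 6: F1 acks idx 1 -> match: F0=5 F1=4; commitIndex=5
Op 7: append 3 -> log_len=11
Op 8: F0 acks idx 8 -> match: F0=8 F1=4; commitIndex=8
Op 9: append 1 -> log_len=12
Op 10: F1 acks idx 5 -> match: F0=8 F1=5; commitIndex=8
Op 11: append 3 -> log_len=15

Answer: 8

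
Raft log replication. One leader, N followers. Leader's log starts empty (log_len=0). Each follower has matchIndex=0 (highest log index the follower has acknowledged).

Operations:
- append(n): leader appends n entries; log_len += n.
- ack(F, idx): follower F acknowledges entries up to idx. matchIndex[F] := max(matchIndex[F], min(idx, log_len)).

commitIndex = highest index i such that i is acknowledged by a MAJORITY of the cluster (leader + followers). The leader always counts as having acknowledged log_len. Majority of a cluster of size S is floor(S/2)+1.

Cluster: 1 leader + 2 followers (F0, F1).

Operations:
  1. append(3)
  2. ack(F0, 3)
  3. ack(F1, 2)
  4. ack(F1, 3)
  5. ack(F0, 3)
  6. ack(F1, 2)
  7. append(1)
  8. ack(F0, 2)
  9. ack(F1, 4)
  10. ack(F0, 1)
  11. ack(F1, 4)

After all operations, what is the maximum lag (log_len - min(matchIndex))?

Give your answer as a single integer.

Answer: 1

Derivation:
Op 1: append 3 -> log_len=3
Op 2: F0 acks idx 3 -> match: F0=3 F1=0; commitIndex=3
Op 3: F1 acks idx 2 -> match: F0=3 F1=2; commitIndex=3
Op 4: F1 acks idx 3 -> match: F0=3 F1=3; commitIndex=3
Op 5: F0 acks idx 3 -> match: F0=3 F1=3; commitIndex=3
Op 6: F1 acks idx 2 -> match: F0=3 F1=3; commitIndex=3
Op 7: append 1 -> log_len=4
Op 8: F0 acks idx 2 -> match: F0=3 F1=3; commitIndex=3
Op 9: F1 acks idx 4 -> match: F0=3 F1=4; commitIndex=4
Op 10: F0 acks idx 1 -> match: F0=3 F1=4; commitIndex=4
Op 11: F1 acks idx 4 -> match: F0=3 F1=4; commitIndex=4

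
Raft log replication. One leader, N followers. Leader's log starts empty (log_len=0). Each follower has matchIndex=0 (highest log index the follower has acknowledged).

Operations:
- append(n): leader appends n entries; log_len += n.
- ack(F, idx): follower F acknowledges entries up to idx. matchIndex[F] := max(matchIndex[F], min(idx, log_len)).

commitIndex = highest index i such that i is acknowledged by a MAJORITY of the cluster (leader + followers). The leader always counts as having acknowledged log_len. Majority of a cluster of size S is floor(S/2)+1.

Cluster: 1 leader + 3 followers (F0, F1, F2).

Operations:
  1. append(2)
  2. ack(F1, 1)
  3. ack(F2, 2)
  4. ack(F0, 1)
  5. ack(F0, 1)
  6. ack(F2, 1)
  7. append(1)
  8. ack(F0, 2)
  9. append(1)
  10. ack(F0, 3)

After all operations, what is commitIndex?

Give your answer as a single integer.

Op 1: append 2 -> log_len=2
Op 2: F1 acks idx 1 -> match: F0=0 F1=1 F2=0; commitIndex=0
Op 3: F2 acks idx 2 -> match: F0=0 F1=1 F2=2; commitIndex=1
Op 4: F0 acks idx 1 -> match: F0=1 F1=1 F2=2; commitIndex=1
Op 5: F0 acks idx 1 -> match: F0=1 F1=1 F2=2; commitIndex=1
Op 6: F2 acks idx 1 -> match: F0=1 F1=1 F2=2; commitIndex=1
Op 7: append 1 -> log_len=3
Op 8: F0 acks idx 2 -> match: F0=2 F1=1 F2=2; commitIndex=2
Op 9: append 1 -> log_len=4
Op 10: F0 acks idx 3 -> match: F0=3 F1=1 F2=2; commitIndex=2

Answer: 2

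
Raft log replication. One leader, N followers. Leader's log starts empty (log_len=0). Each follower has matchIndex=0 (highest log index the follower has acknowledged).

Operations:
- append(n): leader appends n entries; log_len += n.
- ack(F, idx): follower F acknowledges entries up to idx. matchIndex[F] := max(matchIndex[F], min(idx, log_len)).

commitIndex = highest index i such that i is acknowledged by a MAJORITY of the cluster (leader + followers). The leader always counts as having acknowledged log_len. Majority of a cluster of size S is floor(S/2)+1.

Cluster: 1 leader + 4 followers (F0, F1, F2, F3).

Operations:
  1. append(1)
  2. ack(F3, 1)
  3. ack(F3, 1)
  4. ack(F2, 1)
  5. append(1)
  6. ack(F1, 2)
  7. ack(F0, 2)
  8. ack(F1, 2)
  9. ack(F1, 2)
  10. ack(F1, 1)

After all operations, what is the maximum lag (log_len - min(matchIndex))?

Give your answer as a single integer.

Op 1: append 1 -> log_len=1
Op 2: F3 acks idx 1 -> match: F0=0 F1=0 F2=0 F3=1; commitIndex=0
Op 3: F3 acks idx 1 -> match: F0=0 F1=0 F2=0 F3=1; commitIndex=0
Op 4: F2 acks idx 1 -> match: F0=0 F1=0 F2=1 F3=1; commitIndex=1
Op 5: append 1 -> log_len=2
Op 6: F1 acks idx 2 -> match: F0=0 F1=2 F2=1 F3=1; commitIndex=1
Op 7: F0 acks idx 2 -> match: F0=2 F1=2 F2=1 F3=1; commitIndex=2
Op 8: F1 acks idx 2 -> match: F0=2 F1=2 F2=1 F3=1; commitIndex=2
Op 9: F1 acks idx 2 -> match: F0=2 F1=2 F2=1 F3=1; commitIndex=2
Op 10: F1 acks idx 1 -> match: F0=2 F1=2 F2=1 F3=1; commitIndex=2

Answer: 1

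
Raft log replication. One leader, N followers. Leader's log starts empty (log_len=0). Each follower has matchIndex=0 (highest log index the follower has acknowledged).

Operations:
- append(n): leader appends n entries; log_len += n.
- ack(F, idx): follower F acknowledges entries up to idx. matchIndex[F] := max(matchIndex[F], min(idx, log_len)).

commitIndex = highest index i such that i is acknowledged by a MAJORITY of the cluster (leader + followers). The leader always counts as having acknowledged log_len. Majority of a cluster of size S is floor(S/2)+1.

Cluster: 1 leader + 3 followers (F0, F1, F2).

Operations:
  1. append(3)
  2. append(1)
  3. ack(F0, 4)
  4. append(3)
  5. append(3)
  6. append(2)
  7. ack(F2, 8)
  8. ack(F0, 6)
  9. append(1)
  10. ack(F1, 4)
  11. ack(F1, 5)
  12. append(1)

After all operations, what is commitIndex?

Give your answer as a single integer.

Answer: 6

Derivation:
Op 1: append 3 -> log_len=3
Op 2: append 1 -> log_len=4
Op 3: F0 acks idx 4 -> match: F0=4 F1=0 F2=0; commitIndex=0
Op 4: append 3 -> log_len=7
Op 5: append 3 -> log_len=10
Op 6: append 2 -> log_len=12
Op 7: F2 acks idx 8 -> match: F0=4 F1=0 F2=8; commitIndex=4
Op 8: F0 acks idx 6 -> match: F0=6 F1=0 F2=8; commitIndex=6
Op 9: append 1 -> log_len=13
Op 10: F1 acks idx 4 -> match: F0=6 F1=4 F2=8; commitIndex=6
Op 11: F1 acks idx 5 -> match: F0=6 F1=5 F2=8; commitIndex=6
Op 12: append 1 -> log_len=14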